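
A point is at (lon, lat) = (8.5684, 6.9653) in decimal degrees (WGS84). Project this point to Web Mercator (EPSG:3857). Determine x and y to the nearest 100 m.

Web Mercator is spherical with R = a = 6378137 m.
x = R·λ = 6378137 × 0.149546792 = 953829.925 m.
y = R·ln tan(π/4 + φ/2) = 6378137 × 0.121867963 = 777290.563 m.

x 953800 m, y 777300 m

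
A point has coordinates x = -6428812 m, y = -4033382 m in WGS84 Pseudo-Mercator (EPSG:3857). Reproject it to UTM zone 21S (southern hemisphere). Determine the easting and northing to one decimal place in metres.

E 430673.7 m, N 6233808.6 m

Web Mercator inverse (R = 6378137 m) → φ = -34.03410192°, λ = -57.75100078°.
UTM 21S forward: E = 430673.685 m, N = 6233808.560 m.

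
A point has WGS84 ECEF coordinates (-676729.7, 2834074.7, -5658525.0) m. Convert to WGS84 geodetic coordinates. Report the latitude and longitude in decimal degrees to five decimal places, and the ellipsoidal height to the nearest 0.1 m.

λ = atan2(Y, X) = 103.42979986°; p = √(X²+Y²) = 2913750.6 m.
Bowring's method on WGS84 (a = 6378137 m, b = 6356752.314 m) gives φ = -62.91089978°, h = 3439.767 m.

lat -62.91090°, lon 103.42980°, h 3439.8 m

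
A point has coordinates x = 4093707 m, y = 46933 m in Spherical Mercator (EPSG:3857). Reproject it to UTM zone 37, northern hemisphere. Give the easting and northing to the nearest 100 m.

Web Mercator inverse (R = 6378137 m) → φ = 0.42160251°, λ = 36.77439567°.
UTM 37N forward: E = 252289.905 m, N = 46635.168 m.

E 252300 m, N 46600 m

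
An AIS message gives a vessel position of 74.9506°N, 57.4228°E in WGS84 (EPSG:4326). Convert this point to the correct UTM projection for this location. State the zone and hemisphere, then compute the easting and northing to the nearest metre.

Zone 40N: E 512254 m, N 8318139 m

Longitude 57.4228° lies in the 6° band [54°, 60°), giving zone 40; latitude is north of the equator, so 40N.
Zone 40 central meridian λ₀ = 6×40 − 183 = 57°; Δλ = +0.4228°.
Transverse Mercator on WGS84 with k₀ = 0.9996 gives E = 512254.066 m, N = 8318138.744 m.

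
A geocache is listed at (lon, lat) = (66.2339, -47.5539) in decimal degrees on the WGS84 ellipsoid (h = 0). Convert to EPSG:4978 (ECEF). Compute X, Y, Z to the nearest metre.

X 1737933 m, Y 3946745 m, Z -4683544 m

WGS84: a = 6378137 m, e² = 0.006694380; N(φ) = a/√(1−e²sin²φ) = 6389793.638 m.
X = (N+h)·cosφ·cosλ = 1737933.359 m; Y = (N+h)·cosφ·sinλ = 3946745.199 m; Z = (N(1−e²)+h)·sinφ = -4683544.251 m.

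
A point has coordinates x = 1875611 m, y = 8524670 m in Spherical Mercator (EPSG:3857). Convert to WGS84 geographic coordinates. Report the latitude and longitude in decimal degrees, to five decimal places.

R = 6378137 m. λ = x/R = 16.84890028°.
φ = 2·arctan(exp(y/R)) − 90° = 2·arctan(3.80587) − 90° = 60.55640072°.

lat 60.55640°, lon 16.84890°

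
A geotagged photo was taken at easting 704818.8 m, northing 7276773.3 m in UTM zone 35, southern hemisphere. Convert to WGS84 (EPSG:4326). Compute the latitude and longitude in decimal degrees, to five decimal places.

lat -24.60960°, lon 29.02310°

Zone 35S: λ₀ = 27°, k₀ = 0.9996, false easting 500000 m, false northing 10000000 m.
Meridian distance M = (N − FN)/k₀ = -2724316.4 m.
Inverse transverse Mercator on WGS84 gives φ = -24.60959996°, λ = 29.02310027°.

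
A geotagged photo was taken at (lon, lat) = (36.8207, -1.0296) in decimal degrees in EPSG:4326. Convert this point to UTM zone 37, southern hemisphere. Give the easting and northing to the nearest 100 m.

E 257500 m, N 9886100 m

Zone 37 central meridian λ₀ = 6×37 − 183 = 39°; Δλ = -2.1793°.
Transverse Mercator on WGS84 with k₀ = 0.9996 gives E = 257478.523 m, N = 9886115.233 m.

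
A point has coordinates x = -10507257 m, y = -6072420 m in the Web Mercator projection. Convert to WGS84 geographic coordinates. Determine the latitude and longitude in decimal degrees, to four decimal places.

R = 6378137 m. λ = x/R = -94.38829557°.
φ = 2·arctan(exp(y/R)) − 90° = 2·arctan(0.38594) − 90° = -47.79260023°.

lat -47.7926°, lon -94.3883°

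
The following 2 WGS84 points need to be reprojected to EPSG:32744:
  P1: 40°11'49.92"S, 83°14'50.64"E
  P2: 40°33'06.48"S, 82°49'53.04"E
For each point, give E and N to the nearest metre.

UTM zone 44S: λ₀ = 81°, k₀ = 0.9996.
P1 (-40.1972°, 83.2474°) → (691292.691, 5547933.046) m.
P2 (-40.5518°, 82.8314°) → (655066.301, 5509383.944) m.

P1: E 691293 m, N 5547933 m; P2: E 655066 m, N 5509384 m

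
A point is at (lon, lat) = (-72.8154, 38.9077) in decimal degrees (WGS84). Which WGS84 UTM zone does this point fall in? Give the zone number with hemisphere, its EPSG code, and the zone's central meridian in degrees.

Zone 18N (EPSG:32618), central meridian -75°

UTM zone = ⌊(λ + 180)/6⌋ + 1; -72.8154° ∈ [-78°, -72°) → zone 18.
Hemisphere: N (φ ≥ 0).
Central meridian λ₀ = 6×18 − 183 = -75°.
EPSG code: 32618.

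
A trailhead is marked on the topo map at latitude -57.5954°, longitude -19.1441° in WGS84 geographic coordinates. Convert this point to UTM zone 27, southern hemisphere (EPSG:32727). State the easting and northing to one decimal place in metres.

Zone 27 central meridian λ₀ = 6×27 − 183 = -21°; Δλ = +1.8559°.
Transverse Mercator on WGS84 with k₀ = 0.9996 gives E = 610927.130 m, N = 3614816.756 m.

E 610927.1 m, N 3614816.8 m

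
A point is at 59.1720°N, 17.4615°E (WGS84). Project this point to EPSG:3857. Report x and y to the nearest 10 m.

Web Mercator is spherical with R = a = 6378137 m.
x = R·λ = 6378137 × 0.304760667 = 1943805.288 m.
y = R·ln tan(π/4 + φ/2) = 6378137 × 1.288410067 = 8217655.920 m.

x 1943810 m, y 8217660 m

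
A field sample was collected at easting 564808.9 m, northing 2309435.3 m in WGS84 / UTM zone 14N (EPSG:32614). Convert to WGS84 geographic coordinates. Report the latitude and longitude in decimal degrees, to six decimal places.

Zone 14N: λ₀ = -99°, k₀ = 0.9996, false easting 500000 m.
Meridian distance M = (N − FN)/k₀ = 2310359.4 m.
Inverse transverse Mercator on WGS84 gives φ = 20.88399987°, λ = -98.37690004°.

lat 20.884000°, lon -98.376900°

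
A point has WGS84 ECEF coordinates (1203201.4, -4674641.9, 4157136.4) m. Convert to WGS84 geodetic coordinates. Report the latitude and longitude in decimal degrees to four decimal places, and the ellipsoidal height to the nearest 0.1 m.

λ = atan2(Y, X) = -75.56599944°; p = √(X²+Y²) = 4827004.3 m.
Bowring's method on WGS84 (a = 6378137 m, b = 6356752.314 m) gives φ = 40.92620005°, h = 1376.992 m.

lat 40.9262°, lon -75.5660°, h 1377.0 m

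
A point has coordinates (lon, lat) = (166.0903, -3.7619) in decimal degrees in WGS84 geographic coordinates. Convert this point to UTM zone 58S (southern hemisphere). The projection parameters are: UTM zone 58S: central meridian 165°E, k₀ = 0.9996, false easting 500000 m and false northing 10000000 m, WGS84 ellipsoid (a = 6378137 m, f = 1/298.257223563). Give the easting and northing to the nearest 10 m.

Zone 58 central meridian λ₀ = 6×58 − 183 = 165°; Δλ = +1.0903°.
Transverse Mercator on WGS84 with k₀ = 0.9996 gives E = 621070.717 m, N = 9584115.438 m.

E 621070 m, N 9584120 m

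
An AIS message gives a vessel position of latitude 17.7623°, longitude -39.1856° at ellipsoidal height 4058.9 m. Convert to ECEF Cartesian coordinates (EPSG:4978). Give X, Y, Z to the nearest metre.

X 4712513 m, Y -3841460 m, Z 1934585 m

WGS84: a = 6378137 m, e² = 0.006694380; N(φ) = a/√(1−e²sin²φ) = 6380124.800 m.
X = (N+h)·cosφ·cosλ = 4712513.238 m; Y = (N+h)·cosφ·sinλ = -3841460.215 m; Z = (N(1−e²)+h)·sinφ = 1934585.143 m.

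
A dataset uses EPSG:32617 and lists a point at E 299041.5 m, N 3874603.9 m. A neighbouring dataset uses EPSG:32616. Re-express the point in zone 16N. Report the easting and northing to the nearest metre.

E 846695 m, N 3878985 m

UTM 17N → geographic: φ = 34.99409966°, λ = -83.20189989°.
UTM 16N (λ₀ = -87°) forward: E = 846695.345 m, N = 3878984.507 m.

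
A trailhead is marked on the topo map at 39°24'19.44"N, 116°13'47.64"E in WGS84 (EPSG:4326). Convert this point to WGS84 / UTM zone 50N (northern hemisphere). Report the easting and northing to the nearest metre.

Zone 50 central meridian λ₀ = 6×50 − 183 = 117°; Δλ = -0.7701°.
Transverse Mercator on WGS84 with k₀ = 0.9996 gives E = 433697.502 m, N = 4362048.690 m.

E 433698 m, N 4362049 m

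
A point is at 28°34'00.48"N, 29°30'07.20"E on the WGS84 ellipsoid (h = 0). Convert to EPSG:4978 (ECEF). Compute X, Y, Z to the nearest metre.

WGS84: a = 6378137 m, e² = 0.006694380; N(φ) = a/√(1−e²sin²φ) = 6383024.215 m.
X = (N+h)·cosφ·cosλ = 4879079.512 m; Y = (N+h)·cosφ·sinλ = 2760675.204 m; Z = (N(1−e²)+h)·sinφ = 3031820.919 m.

X 4879080 m, Y 2760675 m, Z 3031821 m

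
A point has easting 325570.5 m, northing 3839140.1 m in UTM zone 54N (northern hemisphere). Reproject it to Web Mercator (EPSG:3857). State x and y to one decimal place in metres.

Unproject from UTM 54N (λ₀ = 141°) → φ = 34.67940005°, λ = 139.09599999°.
Web Mercator (R = 6378137 m): x = 15484095.891 m, y = 4120397.794 m.

x 15484095.9 m, y 4120397.8 m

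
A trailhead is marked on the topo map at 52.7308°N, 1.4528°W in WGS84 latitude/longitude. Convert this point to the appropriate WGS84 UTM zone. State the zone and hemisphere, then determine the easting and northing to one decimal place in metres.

Longitude -1.4528° lies in the 6° band [-6°, 0°), giving zone 30; latitude is north of the equator, so 30N.
Zone 30 central meridian λ₀ = 6×30 − 183 = -3°; Δλ = +1.5472°.
Transverse Mercator on WGS84 with k₀ = 0.9996 gives E = 604474.457 m, N = 5843447.603 m.

Zone 30N: E 604474.5 m, N 5843447.6 m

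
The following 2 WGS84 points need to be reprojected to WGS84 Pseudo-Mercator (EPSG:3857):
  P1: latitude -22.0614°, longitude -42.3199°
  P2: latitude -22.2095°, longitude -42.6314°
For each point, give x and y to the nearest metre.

P1: x -4711030 m, y -2518899 m; P2: x -4745706 m, y -2536697 m

Web Mercator: x = R·λ, y = R·ln tan(π/4+φ/2), R = 6378137 m.
P1 (-22.0614°, -42.3199°) → (-4711029.718, -2518898.636) m.
P2 (-22.2095°, -42.6314°) → (-4745705.740, -2536696.865) m.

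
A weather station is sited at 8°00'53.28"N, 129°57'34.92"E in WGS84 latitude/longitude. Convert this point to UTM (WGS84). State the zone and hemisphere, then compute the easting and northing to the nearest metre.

Longitude 129.9597° lies in the 6° band [126°, 132°), giving zone 52; latitude is north of the equator, so 52N.
Zone 52 central meridian λ₀ = 6×52 − 183 = 129°; Δλ = +0.9597°.
Transverse Mercator on WGS84 with k₀ = 0.9996 gives E = 605759.128 m, N = 886057.520 m.

Zone 52N: E 605759 m, N 886058 m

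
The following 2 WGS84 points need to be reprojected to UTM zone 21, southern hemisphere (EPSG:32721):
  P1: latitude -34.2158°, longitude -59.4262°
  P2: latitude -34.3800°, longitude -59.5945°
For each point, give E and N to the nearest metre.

UTM zone 21S: λ₀ = -57°, k₀ = 0.9996.
P1 (-34.2158°, -59.4262°) → (276489.108, 6211254.146) m.
P2 (-34.3800°, -59.5945°) → (261445.942, 6192657.900) m.

P1: E 276489 m, N 6211254 m; P2: E 261446 m, N 6192658 m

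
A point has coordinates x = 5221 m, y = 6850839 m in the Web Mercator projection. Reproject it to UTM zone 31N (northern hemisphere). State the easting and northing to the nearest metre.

Web Mercator inverse (R = 6378137 m) → φ = 52.27959743°, λ = 0.04690104°.
UTM 31N forward: E = 298555.989 m, N = 5796244.554 m.

E 298556 m, N 5796245 m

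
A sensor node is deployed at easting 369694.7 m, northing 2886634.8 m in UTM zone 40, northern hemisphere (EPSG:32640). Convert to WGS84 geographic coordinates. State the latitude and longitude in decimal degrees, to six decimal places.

lat 26.093000°, lon 55.697000°

Zone 40N: λ₀ = 57°, k₀ = 0.9996, false easting 500000 m.
Meridian distance M = (N − FN)/k₀ = 2887789.9 m.
Inverse transverse Mercator on WGS84 gives φ = 26.09299976°, λ = 55.69699990°.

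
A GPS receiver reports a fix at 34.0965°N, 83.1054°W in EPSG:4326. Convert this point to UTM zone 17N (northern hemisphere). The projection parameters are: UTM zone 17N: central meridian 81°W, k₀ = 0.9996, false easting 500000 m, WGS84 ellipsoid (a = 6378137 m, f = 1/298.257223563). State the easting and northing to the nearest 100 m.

Zone 17 central meridian λ₀ = 6×17 − 183 = -81°; Δλ = -2.1054°.
Transverse Mercator on WGS84 with k₀ = 0.9996 gives E = 305774.640 m, N = 3774856.799 m.

E 305800 m, N 3774900 m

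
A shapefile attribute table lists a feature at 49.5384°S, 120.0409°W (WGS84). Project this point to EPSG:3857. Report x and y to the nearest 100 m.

x -13362900 m, y -6366700 m

Web Mercator is spherical with R = a = 6378137 m.
x = R·λ = 6378137 × -2.095108942 = -13362891.862 m.
y = R·ln tan(π/4 + φ/2) = 6378137 × -0.998209246 = -6366715.327 m.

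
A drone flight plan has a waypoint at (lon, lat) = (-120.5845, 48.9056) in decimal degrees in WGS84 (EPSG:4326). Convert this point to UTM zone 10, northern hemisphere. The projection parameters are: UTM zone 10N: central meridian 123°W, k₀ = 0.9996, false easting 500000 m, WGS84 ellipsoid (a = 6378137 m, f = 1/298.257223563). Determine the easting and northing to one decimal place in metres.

Zone 10 central meridian λ₀ = 6×10 − 183 = -123°; Δλ = +2.4155°.
Transverse Mercator on WGS84 with k₀ = 0.9996 gives E = 677002.343 m, N = 5419774.485 m.

E 677002.3 m, N 5419774.5 m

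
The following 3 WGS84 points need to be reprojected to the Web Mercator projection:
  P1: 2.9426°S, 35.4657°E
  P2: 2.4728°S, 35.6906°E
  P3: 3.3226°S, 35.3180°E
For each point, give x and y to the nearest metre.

P1: x 3948024 m, y -327713 m; P2: x 3973059 m, y -275356 m; P3: x 3931582 m, y -370078 m

Web Mercator: x = R·λ, y = R·ln tan(π/4+φ/2), R = 6378137 m.
P1 (-2.9426°, 35.4657°) → (3948023.665, -327712.831) m.
P2 (-2.4728°, 35.6906°) → (3973059.418, -275356.332) m.
P3 (-3.3226°, 35.3180°) → (3931581.776, -370077.619) m.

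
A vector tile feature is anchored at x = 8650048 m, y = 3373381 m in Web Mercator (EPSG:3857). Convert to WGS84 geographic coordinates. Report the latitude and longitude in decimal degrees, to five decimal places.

lat 28.98220°, lon 77.70470°

R = 6378137 m. λ = x/R = 77.70470327°.
φ = 2·arctan(exp(y/R)) − 90° = 2·arctan(1.69706) − 90° = 28.98220245°.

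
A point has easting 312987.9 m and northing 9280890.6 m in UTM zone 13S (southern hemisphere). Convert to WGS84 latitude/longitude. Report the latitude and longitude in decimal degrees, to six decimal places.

lat -6.502900°, lon -106.691200°

Zone 13S: λ₀ = -105°, k₀ = 0.9996, false easting 500000 m, false northing 10000000 m.
Meridian distance M = (N − FN)/k₀ = -719397.2 m.
Inverse transverse Mercator on WGS84 gives φ = -6.50290000°, λ = -106.69119995°.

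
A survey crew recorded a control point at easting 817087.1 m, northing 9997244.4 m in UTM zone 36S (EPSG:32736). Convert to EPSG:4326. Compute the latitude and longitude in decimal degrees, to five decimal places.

Zone 36S: λ₀ = 33°, k₀ = 0.9996, false easting 500000 m, false northing 10000000 m.
Meridian distance M = (N − FN)/k₀ = -2756.7 m.
Inverse transverse Mercator on WGS84 gives φ = -0.02489977°, λ = 35.84840004°.

lat -0.02490°, lon 35.84840°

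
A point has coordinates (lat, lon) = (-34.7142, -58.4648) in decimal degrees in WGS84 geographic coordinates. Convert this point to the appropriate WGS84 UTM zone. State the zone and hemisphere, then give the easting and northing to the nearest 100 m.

Zone 21S: E 365900 m, N 6157700 m

Longitude -58.4648° lies in the 6° band [-60°, -54°), giving zone 21; latitude is south of the equator, so 21S.
Zone 21 central meridian λ₀ = 6×21 − 183 = -57°; Δλ = -1.4648°.
Transverse Mercator on WGS84 with k₀ = 0.9996 gives E = 365866.310 m, N = 6157673.758 m.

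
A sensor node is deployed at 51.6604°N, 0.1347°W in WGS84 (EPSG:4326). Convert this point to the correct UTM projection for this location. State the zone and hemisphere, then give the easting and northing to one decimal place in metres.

Longitude -0.1347° lies in the 6° band [-6°, 0°), giving zone 30; latitude is north of the equator, so 30N.
Zone 30 central meridian λ₀ = 6×30 − 183 = -3°; Δλ = +2.8653°.
Transverse Mercator on WGS84 with k₀ = 0.9996 gives E = 698170.399 m, N = 5727156.026 m.

Zone 30N: E 698170.4 m, N 5727156.0 m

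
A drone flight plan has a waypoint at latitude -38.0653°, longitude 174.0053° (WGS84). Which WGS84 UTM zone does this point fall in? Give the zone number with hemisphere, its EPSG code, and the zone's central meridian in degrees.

UTM zone = ⌊(λ + 180)/6⌋ + 1; 174.0053° ∈ [174°, 180°) → zone 60.
Hemisphere: S (φ < 0).
Central meridian λ₀ = 6×60 − 183 = 177°.
EPSG code: 32760.

Zone 60S (EPSG:32760), central meridian 177°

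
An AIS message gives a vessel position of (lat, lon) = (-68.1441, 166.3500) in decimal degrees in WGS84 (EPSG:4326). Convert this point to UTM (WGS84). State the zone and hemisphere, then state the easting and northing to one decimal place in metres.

Longitude 166.3500° lies in the 6° band [162°, 168°), giving zone 58; latitude is south of the equator, so 58S.
Zone 58 central meridian λ₀ = 6×58 − 183 = 165°; Δλ = +1.3500°.
Transverse Mercator on WGS84 with k₀ = 0.9996 gives E = 556081.570 m, N = 2440456.451 m.

Zone 58S: E 556081.6 m, N 2440456.5 m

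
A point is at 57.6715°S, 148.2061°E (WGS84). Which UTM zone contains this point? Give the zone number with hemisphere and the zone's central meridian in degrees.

UTM zone = ⌊(λ + 180)/6⌋ + 1; 148.2061° ∈ [144°, 150°) → zone 55.
Hemisphere: S (φ < 0).
Central meridian λ₀ = 6×55 − 183 = 147°.

Zone 55S, central meridian 147°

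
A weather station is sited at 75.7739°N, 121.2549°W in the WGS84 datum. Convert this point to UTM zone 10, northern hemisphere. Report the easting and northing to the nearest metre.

E 547865 m, N 8410663 m

Zone 10 central meridian λ₀ = 6×10 − 183 = -123°; Δλ = +1.7451°.
Transverse Mercator on WGS84 with k₀ = 0.9996 gives E = 547865.284 m, N = 8410663.269 m.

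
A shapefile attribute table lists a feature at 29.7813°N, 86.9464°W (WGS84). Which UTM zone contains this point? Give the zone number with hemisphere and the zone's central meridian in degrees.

UTM zone = ⌊(λ + 180)/6⌋ + 1; -86.9464° ∈ [-90°, -84°) → zone 16.
Hemisphere: N (φ ≥ 0).
Central meridian λ₀ = 6×16 − 183 = -87°.

Zone 16N, central meridian -87°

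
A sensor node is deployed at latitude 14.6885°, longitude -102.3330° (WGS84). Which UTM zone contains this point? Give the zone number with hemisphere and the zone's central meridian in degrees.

Zone 13N, central meridian -105°

UTM zone = ⌊(λ + 180)/6⌋ + 1; -102.3330° ∈ [-108°, -102°) → zone 13.
Hemisphere: N (φ ≥ 0).
Central meridian λ₀ = 6×13 − 183 = -105°.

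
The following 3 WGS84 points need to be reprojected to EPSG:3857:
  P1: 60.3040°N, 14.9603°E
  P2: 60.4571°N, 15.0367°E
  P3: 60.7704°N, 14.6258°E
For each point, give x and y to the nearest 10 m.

Web Mercator: x = R·λ, y = R·ln tan(π/4+φ/2), R = 6378137 m.
P1 (60.3040°, 14.9603°) → (1665372.978, 8467733.377) m.
P2 (60.4571°, 15.0367°) → (1673877.787, 8502216.935) m.
P3 (60.7704°, 14.6258°) → (1628136.608, 8573293.139) m.

P1: x 1665370 m, y 8467730 m; P2: x 1673880 m, y 8502220 m; P3: x 1628140 m, y 8573290 m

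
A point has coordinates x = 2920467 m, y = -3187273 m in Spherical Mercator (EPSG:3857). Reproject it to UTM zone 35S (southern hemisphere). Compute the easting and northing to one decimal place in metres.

E 424444.3 m, N 6956897.5 m

Web Mercator inverse (R = 6378137 m) → φ = -27.50950374°, λ = 26.23500143°.
UTM 35S forward: E = 424444.287 m, N = 6956897.492 m.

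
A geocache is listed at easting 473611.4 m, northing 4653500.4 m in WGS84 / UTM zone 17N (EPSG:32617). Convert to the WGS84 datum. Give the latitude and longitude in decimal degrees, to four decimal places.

lat 42.0331°, lon -81.3188°

Zone 17N: λ₀ = -81°, k₀ = 0.9996, false easting 500000 m.
Meridian distance M = (N − FN)/k₀ = 4655362.5 m.
Inverse transverse Mercator on WGS84 gives φ = 42.03309958°, λ = -81.31880018°.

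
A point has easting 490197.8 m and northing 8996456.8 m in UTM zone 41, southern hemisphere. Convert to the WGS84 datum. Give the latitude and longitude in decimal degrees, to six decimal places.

Zone 41S: λ₀ = 63°, k₀ = 0.9996, false easting 500000 m, false northing 10000000 m.
Meridian distance M = (N − FN)/k₀ = -1003944.8 m.
Inverse transverse Mercator on WGS84 gives φ = -9.07860003°, λ = 62.91080005°.

lat -9.078600°, lon 62.910800°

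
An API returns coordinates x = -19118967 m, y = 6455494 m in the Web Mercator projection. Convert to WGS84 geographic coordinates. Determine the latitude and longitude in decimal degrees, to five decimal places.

lat 50.05320°, lon -171.74860°

R = 6378137 m. λ = x/R = -171.74860273°.
φ = 2·arctan(exp(y/R)) − 90° = 2·arctan(2.75145) − 90° = 50.05319858°.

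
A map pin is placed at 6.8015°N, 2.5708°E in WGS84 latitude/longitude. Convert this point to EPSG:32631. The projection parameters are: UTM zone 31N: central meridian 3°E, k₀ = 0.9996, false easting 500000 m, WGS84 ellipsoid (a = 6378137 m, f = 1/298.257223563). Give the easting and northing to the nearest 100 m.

E 452600 m, N 751800 m

Zone 31 central meridian λ₀ = 6×31 − 183 = 3°; Δλ = -0.4292°.
Transverse Mercator on WGS84 with k₀ = 0.9996 gives E = 452574.235 m, N = 751826.508 m.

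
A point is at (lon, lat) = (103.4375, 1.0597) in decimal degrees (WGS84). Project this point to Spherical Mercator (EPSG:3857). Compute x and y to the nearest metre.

x 11514610 m, y 117972 m

Web Mercator is spherical with R = a = 6378137 m.
x = R·λ = 6378137 × 1.805324945 = 11514609.829 m.
y = R·ln tan(π/4 + φ/2) = 6378137 × 0.018496309 = 117971.990 m.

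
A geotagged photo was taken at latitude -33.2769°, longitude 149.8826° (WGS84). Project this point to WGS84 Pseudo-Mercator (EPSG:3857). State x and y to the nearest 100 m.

Web Mercator is spherical with R = a = 6378137 m.
x = R·λ = 6378137 × 2.615944861 = 16684854.711 m.
y = R·ln tan(π/4 + φ/2) = 6378137 × -0.616499104 = -3932115.747 m.

x 16684900 m, y -3932100 m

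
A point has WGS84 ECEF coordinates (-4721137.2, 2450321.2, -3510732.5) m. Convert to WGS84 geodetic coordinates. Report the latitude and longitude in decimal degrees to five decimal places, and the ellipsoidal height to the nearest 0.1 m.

lat -33.60270°, lon 152.57020°, h 1635.5 m

λ = atan2(Y, X) = 152.57019988°; p = √(X²+Y²) = 5319136.2 m.
Bowring's method on WGS84 (a = 6378137 m, b = 6356752.314 m) gives φ = -33.60269984°, h = 1635.538 m.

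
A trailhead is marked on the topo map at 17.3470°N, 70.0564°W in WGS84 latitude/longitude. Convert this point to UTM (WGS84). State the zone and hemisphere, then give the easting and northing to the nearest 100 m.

Zone 19N: E 387800 m, N 1918300 m

Longitude -70.0564° lies in the 6° band [-72°, -66°), giving zone 19; latitude is north of the equator, so 19N.
Zone 19 central meridian λ₀ = 6×19 − 183 = -69°; Δλ = -1.0564°.
Transverse Mercator on WGS84 with k₀ = 0.9996 gives E = 387757.083 m, N = 1918251.107 m.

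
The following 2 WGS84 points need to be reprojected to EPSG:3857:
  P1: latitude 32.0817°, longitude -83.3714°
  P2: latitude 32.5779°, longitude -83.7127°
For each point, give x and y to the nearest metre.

P1: x -9280862 m, y 3774040 m; P2: x -9318855 m, y 3839410 m

Web Mercator: x = R·λ, y = R·ln tan(π/4+φ/2), R = 6378137 m.
P1 (32.0817°, -83.3714°) → (-9280861.795, 3774039.806) m.
P2 (32.5779°, -83.7127°) → (-9318855.137, 3839410.340) m.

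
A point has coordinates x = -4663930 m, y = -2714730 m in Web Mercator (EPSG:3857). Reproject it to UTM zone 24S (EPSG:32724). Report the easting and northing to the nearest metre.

E 204559 m, N 7377956 m

Web Mercator inverse (R = 6378137 m) → φ = -23.68219724°, λ = -41.89679603°.
UTM 24S forward: E = 204558.896 m, N = 7377956.349 m.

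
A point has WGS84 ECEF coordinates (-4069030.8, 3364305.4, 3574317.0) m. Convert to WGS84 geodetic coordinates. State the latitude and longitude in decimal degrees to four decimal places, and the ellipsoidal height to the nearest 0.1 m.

λ = atan2(Y, X) = 140.41580037°; p = √(X²+Y²) = 5279731.3 m.
Bowring's method on WGS84 (a = 6378137 m, b = 6356752.314 m) gives φ = 34.27630007°, h = 4444.471 m.

lat 34.2763°, lon 140.4158°, h 4444.5 m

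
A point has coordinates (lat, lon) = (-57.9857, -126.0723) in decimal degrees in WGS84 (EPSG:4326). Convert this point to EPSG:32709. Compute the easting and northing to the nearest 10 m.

Zone 9 central meridian λ₀ = 6×9 − 183 = -129°; Δλ = +2.9277°.
Transverse Mercator on WGS84 with k₀ = 0.9996 gives E = 673090.036 m, N = 3569130.905 m.

E 673090 m, N 3569130 m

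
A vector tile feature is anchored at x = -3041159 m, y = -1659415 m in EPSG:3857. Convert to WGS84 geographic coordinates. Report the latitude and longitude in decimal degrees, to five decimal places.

lat -14.74140°, lon -27.31920°

R = 6378137 m. λ = x/R = -27.31919611°.
φ = 2·arctan(exp(y/R)) − 90° = 2·arctan(0.77092) − 90° = -14.74139720°.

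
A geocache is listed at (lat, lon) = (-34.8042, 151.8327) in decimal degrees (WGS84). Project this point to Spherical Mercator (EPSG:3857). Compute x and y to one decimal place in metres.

Web Mercator is spherical with R = a = 6378137 m.
x = R·λ = 6378137 × 2.649980527 = 16901938.8498 m.
y = R·ln tan(π/4 + φ/2) = 6378137 × -0.648669735 = -4137304.439 m.

x 16901938.8 m, y -4137304.4 m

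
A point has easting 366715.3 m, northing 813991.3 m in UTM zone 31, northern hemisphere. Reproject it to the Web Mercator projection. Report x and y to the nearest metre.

x 199529 m, y 821843 m

Unproject from UTM 31N (λ₀ = 3°) → φ = 7.36240042°, λ = 1.79240014°.
Web Mercator (R = 6378137 m): x = 199529.071 m, y = 821843.470 m.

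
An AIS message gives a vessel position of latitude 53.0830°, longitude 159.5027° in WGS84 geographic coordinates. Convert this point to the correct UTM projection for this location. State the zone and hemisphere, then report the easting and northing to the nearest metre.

Longitude 159.5027° lies in the 6° band [156°, 162°), giving zone 57; latitude is north of the equator, so 57N.
Zone 57 central meridian λ₀ = 6×57 − 183 = 159°; Δλ = +0.5027°.
Transverse Mercator on WGS84 with k₀ = 0.9996 gives E = 533671.532 m, N = 5881621.757 m.

Zone 57N: E 533672 m, N 5881622 m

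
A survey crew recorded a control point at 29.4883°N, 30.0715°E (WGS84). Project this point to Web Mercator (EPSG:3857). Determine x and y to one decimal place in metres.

Web Mercator is spherical with R = a = 6378137 m.
x = R·λ = 6378137 × 0.524846686 = 3347544.067 m.
y = R·ln tan(π/4 + φ/2) = 6378137 × 0.539020047 = 3437943.704 m.

x 3347544.1 m, y 3437943.7 m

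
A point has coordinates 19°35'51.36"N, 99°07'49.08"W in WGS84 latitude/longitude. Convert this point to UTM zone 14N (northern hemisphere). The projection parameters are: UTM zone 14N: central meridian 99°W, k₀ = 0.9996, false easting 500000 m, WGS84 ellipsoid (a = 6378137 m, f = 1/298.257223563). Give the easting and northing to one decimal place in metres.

E 486335.6 m, N 2166957.9 m

Zone 14 central meridian λ₀ = 6×14 − 183 = -99°; Δλ = -0.1303°.
Transverse Mercator on WGS84 with k₀ = 0.9996 gives E = 486335.629 m, N = 2166957.937 m.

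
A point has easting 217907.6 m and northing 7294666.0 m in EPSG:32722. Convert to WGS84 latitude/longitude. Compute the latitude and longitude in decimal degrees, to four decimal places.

Zone 22S: λ₀ = -51°, k₀ = 0.9996, false easting 500000 m, false northing 10000000 m.
Meridian distance M = (N − FN)/k₀ = -2706416.6 m.
Inverse transverse Mercator on WGS84 gives φ = -24.43600043°, λ = -53.78219977°.

lat -24.4360°, lon -53.7822°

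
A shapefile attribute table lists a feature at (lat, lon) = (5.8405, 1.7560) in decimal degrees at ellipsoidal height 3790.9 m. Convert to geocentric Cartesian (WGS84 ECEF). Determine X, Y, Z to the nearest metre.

X 6346038 m, Y 194554 m, Z 645099 m

WGS84: a = 6378137 m, e² = 0.006694380; N(φ) = a/√(1−e²sin²φ) = 6378358.079 m.
X = (N+h)·cosφ·cosλ = 6346037.841 m; Y = (N+h)·cosφ·sinλ = 194554.170 m; Z = (N(1−e²)+h)·sinφ = 645099.318 m.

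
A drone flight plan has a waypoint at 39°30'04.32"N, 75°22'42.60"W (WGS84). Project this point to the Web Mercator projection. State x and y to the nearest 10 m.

x -8391100 m, y 4793720 m

Web Mercator is spherical with R = a = 6378137 m.
x = R·λ = 6378137 × -1.315603010 = -8391096.237 m.
y = R·ln tan(π/4 + φ/2) = 6378137 × 0.751586330 = 4793720.580 m.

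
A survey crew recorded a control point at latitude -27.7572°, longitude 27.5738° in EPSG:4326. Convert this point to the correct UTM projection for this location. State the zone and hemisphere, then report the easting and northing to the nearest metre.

Longitude 27.5738° lies in the 6° band [24°, 30°), giving zone 35; latitude is south of the equator, so 35S.
Zone 35 central meridian λ₀ = 6×35 − 183 = 27°; Δλ = +0.5738°.
Transverse Mercator on WGS84 with k₀ = 0.9996 gives E = 556543.952 m, N = 6929561.489 m.

Zone 35S: E 556544 m, N 6929561 m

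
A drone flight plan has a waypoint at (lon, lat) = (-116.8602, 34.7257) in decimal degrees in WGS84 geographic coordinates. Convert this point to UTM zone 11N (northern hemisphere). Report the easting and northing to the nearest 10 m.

E 512800 m, N 3842630 m

Zone 11 central meridian λ₀ = 6×11 − 183 = -117°; Δλ = +0.1398°.
Transverse Mercator on WGS84 with k₀ = 0.9996 gives E = 512799.411 m, N = 3842633.820 m.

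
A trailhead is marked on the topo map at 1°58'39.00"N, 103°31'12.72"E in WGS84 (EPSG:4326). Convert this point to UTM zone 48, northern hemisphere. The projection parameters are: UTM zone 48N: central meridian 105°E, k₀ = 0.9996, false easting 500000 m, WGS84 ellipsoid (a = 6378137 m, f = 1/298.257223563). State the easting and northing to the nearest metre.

E 335414 m, N 218647 m

Zone 48 central meridian λ₀ = 6×48 − 183 = 105°; Δλ = -1.4798°.
Transverse Mercator on WGS84 with k₀ = 0.9996 gives E = 335414.341 m, N = 218647.391 m.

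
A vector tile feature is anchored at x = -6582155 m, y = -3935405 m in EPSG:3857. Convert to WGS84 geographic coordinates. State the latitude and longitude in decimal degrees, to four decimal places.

lat -33.3016°, lon -59.1285°

R = 6378137 m. λ = x/R = -59.12850439°.
φ = 2·arctan(exp(y/R)) − 90° = 2·arctan(0.53955) − 90° = -33.30159936°.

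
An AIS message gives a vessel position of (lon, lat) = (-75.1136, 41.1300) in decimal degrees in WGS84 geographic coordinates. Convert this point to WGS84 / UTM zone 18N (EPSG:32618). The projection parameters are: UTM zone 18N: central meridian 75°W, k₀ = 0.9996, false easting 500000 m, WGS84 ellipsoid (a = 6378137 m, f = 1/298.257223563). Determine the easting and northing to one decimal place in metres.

E 490464.9 m, N 4553194.7 m

Zone 18 central meridian λ₀ = 6×18 − 183 = -75°; Δλ = -0.1136°.
Transverse Mercator on WGS84 with k₀ = 0.9996 gives E = 490464.862 m, N = 4553194.676 m.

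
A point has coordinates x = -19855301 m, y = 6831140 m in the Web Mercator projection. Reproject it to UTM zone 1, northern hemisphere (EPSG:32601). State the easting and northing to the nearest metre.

Web Mercator inverse (R = 6378137 m) → φ = 52.17119999°, λ = -178.36320359°.
UTM 1N forward: E = 406774.923 m, N = 5780955.873 m.

E 406775 m, N 5780956 m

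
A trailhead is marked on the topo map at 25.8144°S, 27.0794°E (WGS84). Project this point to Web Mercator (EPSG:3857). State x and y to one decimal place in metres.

x 3014465.0 m, y -2976111.7 m

Web Mercator is spherical with R = a = 6378137 m.
x = R·λ = 6378137 × 0.472624689 = 3014465.019 m.
y = R·ln tan(π/4 + φ/2) = 6378137 × -0.466611440 = -2976111.689 m.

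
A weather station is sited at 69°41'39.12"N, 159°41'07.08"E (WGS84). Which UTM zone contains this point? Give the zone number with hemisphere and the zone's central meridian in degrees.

UTM zone = ⌊(λ + 180)/6⌋ + 1; 159.6853° ∈ [156°, 162°) → zone 57.
Hemisphere: N (φ ≥ 0).
Central meridian λ₀ = 6×57 − 183 = 159°.

Zone 57N, central meridian 159°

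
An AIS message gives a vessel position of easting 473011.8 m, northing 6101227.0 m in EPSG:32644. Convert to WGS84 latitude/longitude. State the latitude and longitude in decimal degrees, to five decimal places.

Zone 44N: λ₀ = 81°, k₀ = 0.9996, false easting 500000 m.
Meridian distance M = (N − FN)/k₀ = 6103668.5 m.
Inverse transverse Mercator on WGS84 gives φ = 55.05709955°, λ = 80.57750041°.

lat 55.05710°, lon 80.57750°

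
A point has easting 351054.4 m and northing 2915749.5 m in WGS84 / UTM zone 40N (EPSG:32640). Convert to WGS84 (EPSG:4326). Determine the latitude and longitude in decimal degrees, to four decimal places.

lat 26.3540°, lon 55.5073°

Zone 40N: λ₀ = 57°, k₀ = 0.9996, false easting 500000 m.
Meridian distance M = (N − FN)/k₀ = 2916916.3 m.
Inverse transverse Mercator on WGS84 gives φ = 26.35400019°, λ = 55.50730044°.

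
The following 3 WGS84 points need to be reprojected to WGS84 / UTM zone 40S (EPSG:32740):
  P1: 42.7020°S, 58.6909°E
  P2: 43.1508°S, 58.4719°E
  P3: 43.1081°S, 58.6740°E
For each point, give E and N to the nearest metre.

UTM zone 40S: λ₀ = 57°, k₀ = 0.9996.
P1 (-42.7020°, 58.6909°) → (638488.291, 5270890.638) m.
P2 (-43.1508°, 58.4719°) → (619679.203, 5221387.422) m.
P3 (-43.1081°, 58.6740°) → (636206.854, 5225820.808) m.

P1: E 638488 m, N 5270891 m; P2: E 619679 m, N 5221387 m; P3: E 636207 m, N 5225821 m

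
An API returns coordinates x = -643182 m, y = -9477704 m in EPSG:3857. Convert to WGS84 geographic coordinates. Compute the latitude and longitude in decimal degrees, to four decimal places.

R = 6378137 m. λ = x/R = -5.77780221°.
φ = 2·arctan(exp(y/R)) − 90° = 2·arctan(0.22628) − 90° = -64.49930040°.

lat -64.4993°, lon -5.7778°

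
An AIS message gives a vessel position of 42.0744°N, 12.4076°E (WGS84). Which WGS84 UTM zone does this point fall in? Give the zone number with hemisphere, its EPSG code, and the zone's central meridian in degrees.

Zone 33N (EPSG:32633), central meridian 15°

UTM zone = ⌊(λ + 180)/6⌋ + 1; 12.4076° ∈ [12°, 18°) → zone 33.
Hemisphere: N (φ ≥ 0).
Central meridian λ₀ = 6×33 − 183 = 15°.
EPSG code: 32633.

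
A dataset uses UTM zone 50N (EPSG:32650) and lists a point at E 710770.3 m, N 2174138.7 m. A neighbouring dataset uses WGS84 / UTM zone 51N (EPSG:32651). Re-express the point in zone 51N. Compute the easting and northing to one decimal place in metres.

E 81471.2 m, N 2177801.0 m

UTM 50N → geographic: φ = 19.65130006°, λ = 119.01020032°.
UTM 51N (λ₀ = 123°) forward: E = 81471.245 m, N = 2177801.042 m.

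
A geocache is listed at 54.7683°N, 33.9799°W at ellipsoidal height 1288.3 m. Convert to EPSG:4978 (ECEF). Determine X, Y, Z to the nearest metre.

WGS84: a = 6378137 m, e² = 0.006694380; N(φ) = a/√(1−e²sin²φ) = 6392428.933 m.
X = (N+h)·cosφ·cosλ = 3058574.805 m; Y = (N+h)·cosφ·sinλ = -2061473.976 m; Z = (N(1−e²)+h)·sinφ = 5187598.807 m.

X 3058575 m, Y -2061474 m, Z 5187599 m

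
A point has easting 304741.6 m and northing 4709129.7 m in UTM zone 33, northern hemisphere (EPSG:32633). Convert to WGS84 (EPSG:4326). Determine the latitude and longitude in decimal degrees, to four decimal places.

lat 42.5099°, lon 12.6233°

Zone 33N: λ₀ = 15°, k₀ = 0.9996, false easting 500000 m.
Meridian distance M = (N − FN)/k₀ = 4711014.1 m.
Inverse transverse Mercator on WGS84 gives φ = 42.50990005°, λ = 12.62329995°.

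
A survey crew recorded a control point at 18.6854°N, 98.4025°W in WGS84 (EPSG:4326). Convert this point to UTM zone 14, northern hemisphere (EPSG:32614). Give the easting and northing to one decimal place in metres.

Zone 14 central meridian λ₀ = 6×14 − 183 = -99°; Δλ = +0.5975°.
Transverse Mercator on WGS84 with k₀ = 0.9996 gives E = 563004.963 m, N = 2066123.495 m.

E 563005.0 m, N 2066123.5 m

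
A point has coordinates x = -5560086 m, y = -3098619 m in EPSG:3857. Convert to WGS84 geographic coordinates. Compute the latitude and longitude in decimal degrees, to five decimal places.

R = 6378137 m. λ = x/R = -49.94710235°.
φ = 2·arctan(exp(y/R)) − 90° = 2·arctan(0.61519) − 90° = -26.80090176°.

lat -26.80090°, lon -49.94710°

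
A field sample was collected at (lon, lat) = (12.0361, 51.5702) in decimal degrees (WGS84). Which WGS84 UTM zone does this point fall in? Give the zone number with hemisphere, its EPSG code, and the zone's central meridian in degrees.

Zone 33N (EPSG:32633), central meridian 15°

UTM zone = ⌊(λ + 180)/6⌋ + 1; 12.0361° ∈ [12°, 18°) → zone 33.
Hemisphere: N (φ ≥ 0).
Central meridian λ₀ = 6×33 − 183 = 15°.
EPSG code: 32633.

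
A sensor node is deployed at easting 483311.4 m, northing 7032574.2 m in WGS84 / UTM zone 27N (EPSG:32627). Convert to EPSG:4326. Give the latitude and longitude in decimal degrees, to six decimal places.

lat 63.421300°, lon -21.334300°

Zone 27N: λ₀ = -21°, k₀ = 0.9996, false easting 500000 m.
Meridian distance M = (N − FN)/k₀ = 7035388.4 m.
Inverse transverse Mercator on WGS84 gives φ = 63.42130024°, λ = -21.33429994°.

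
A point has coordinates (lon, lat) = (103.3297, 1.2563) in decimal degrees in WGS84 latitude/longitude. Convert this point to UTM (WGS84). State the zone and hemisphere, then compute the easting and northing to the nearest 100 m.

Longitude 103.3297° lies in the 6° band [102°, 108°), giving zone 48; latitude is north of the equator, so 48N.
Zone 48 central meridian λ₀ = 6×48 − 183 = 105°; Δλ = -1.6703°.
Transverse Mercator on WGS84 with k₀ = 0.9996 gives E = 314155.330 m, N = 138918.525 m.

Zone 48N: E 314200 m, N 138900 m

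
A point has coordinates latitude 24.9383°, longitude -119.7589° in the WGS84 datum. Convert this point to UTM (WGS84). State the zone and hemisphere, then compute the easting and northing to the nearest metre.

Zone 11N: E 221391 m, N 2760946 m

Longitude -119.7589° lies in the 6° band [-120°, -114°), giving zone 11; latitude is north of the equator, so 11N.
Zone 11 central meridian λ₀ = 6×11 − 183 = -117°; Δλ = -2.7589°.
Transverse Mercator on WGS84 with k₀ = 0.9996 gives E = 221391.467 m, N = 2760945.561 m.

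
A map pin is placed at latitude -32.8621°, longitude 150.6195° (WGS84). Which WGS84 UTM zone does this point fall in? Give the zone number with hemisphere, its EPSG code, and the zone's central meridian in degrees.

UTM zone = ⌊(λ + 180)/6⌋ + 1; 150.6195° ∈ [150°, 156°) → zone 56.
Hemisphere: S (φ < 0).
Central meridian λ₀ = 6×56 − 183 = 153°.
EPSG code: 32756.

Zone 56S (EPSG:32756), central meridian 153°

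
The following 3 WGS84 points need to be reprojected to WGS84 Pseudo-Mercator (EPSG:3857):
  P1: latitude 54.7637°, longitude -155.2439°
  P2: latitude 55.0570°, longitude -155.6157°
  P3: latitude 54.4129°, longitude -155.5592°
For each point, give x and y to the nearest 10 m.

P1: x -17281670 m, y 7316140 m; P2: x -17323060 m, y 7372940 m; P3: x -17316770 m, y 7248750 m

Web Mercator: x = R·λ, y = R·ln tan(π/4+φ/2), R = 6378137 m.
P1 (54.7637°, -155.2439°) → (-17281671.897, 7316139.505) m.
P2 (55.0570°, -155.6157°) → (-17323060.483, 7372936.519) m.
P3 (54.4129°, -155.5592°) → (-17316770.932, 7248745.699) m.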